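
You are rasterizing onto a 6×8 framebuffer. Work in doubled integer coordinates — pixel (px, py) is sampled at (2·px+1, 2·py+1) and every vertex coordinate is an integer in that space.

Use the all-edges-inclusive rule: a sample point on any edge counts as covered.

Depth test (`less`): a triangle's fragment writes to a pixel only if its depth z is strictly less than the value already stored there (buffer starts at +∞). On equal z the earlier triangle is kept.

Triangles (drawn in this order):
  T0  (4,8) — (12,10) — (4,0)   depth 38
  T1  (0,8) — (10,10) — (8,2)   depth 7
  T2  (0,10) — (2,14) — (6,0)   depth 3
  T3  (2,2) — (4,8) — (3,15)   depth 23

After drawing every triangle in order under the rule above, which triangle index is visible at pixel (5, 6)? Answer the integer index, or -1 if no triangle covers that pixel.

T0:
  2·area = 64  (B↔C swapped to make it positive)
  edge (4, 8)→(4, 0): d=(0,-8) inclusive
  edge (4, 0)→(12, 10): d=(8,10) inclusive
  edge (12, 10)→(4, 8): d=(-8,-2) inclusive
    (2,1)@(5, 3): e=[8,14,42] → █
    (3,1)@(7, 3): e=[24,-6,46] → ·
    (2,2)@(5, 5): e=[8,30,26] → █
    (3,2)@(7, 5): e=[24,10,30] → █
    (4,2)@(9, 5): e=[40,-10,34] → ·
    (2,3)@(5, 7): e=[8,46,10] → █
    (4,3)@(9, 7): e=[40,6,18] → █
    (5,3)@(11, 7): e=[56,-14,22] → ·
    (2,4)@(5, 9): e=[8,62,-6] → ·
    (3,4)@(7, 9): e=[24,42,-2] → ·
    (4,4)@(9, 9): e=[40,22,2] → █
    (5,4)@(11, 9): e=[56,2,6] → █
  covered (8 px):
    · · · · · ·
    · · █ · · ·
    · · █ █ · ·
    · · █ █ █ ·
    · · · · █ █
    · · · · · ·
    · · · · · ·
    · · · · · ·
T1:
  2·area = 76  (B↔C swapped to make it positive)
  edge (0, 8)→(8, 2): d=(8,-6) inclusive
  edge (8, 2)→(10, 10): d=(2,8) inclusive
  edge (10, 10)→(0, 8): d=(-10,-2) inclusive
    (3,1)@(7, 3): e=[2,10,64] → █
    (4,1)@(9, 3): e=[14,-6,68] → ·
    (2,2)@(5, 5): e=[6,30,40] → █
    (4,2)@(9, 5): e=[30,-2,48] → ·
    (1,3)@(3, 7): e=[10,50,16] → █
    (4,3)@(9, 7): e=[46,2,28] → █
    (5,3)@(11, 7): e=[58,-14,32] → ·
    (1,4)@(3, 9): e=[26,54,-4] → ·
    (2,4)@(5, 9): e=[38,38,0] → █  [on edge]
    (5,4)@(11, 9): e=[74,-10,12] → ·
    (2,5)@(5, 11): e=[54,42,-20] → ·
    (3,5)@(7, 11): e=[66,26,-16] → ·
  covered (10 px):
    · · · · · ·
    · · · █ · ·
    · · █ █ · ·
    · █ █ █ █ ·
    · · █ █ █ ·
    · · · · · ·
    · · · · · ·
    · · · · · ·
T2:
  2·area = 44  (B↔C swapped to make it positive)
  edge (0, 10)→(6, 0): d=(6,-10) inclusive
  edge (6, 0)→(2, 14): d=(-4,14) inclusive
  edge (2, 14)→(0, 10): d=(-2,-4) inclusive
    (2,1)@(5, 3): e=[8,2,34] → █
    (3,1)@(7, 3): e=[28,-26,42] → ·
    (1,2)@(3, 5): e=[0,22,22] → █  [on edge]
    (2,2)@(5, 5): e=[20,-6,30] → ·
    (1,3)@(3, 7): e=[12,14,18] → █
    (2,3)@(5, 7): e=[32,-14,26] → ·
    (0,4)@(1, 9): e=[4,34,6] → █
    (2,4)@(5, 9): e=[44,-22,22] → ·
    (0,5)@(1, 11): e=[16,26,2] → █
    (1,5)@(3, 11): e=[36,-2,10] → ·
    (0,6)@(1, 13): e=[28,18,-2] → ·
  covered (6 px):
    · · · · · ·
    · · █ · · ·
    · █ · · · ·
    · █ · · · ·
    █ █ · · · ·
    █ · · · · ·
    · · · · · ·
    · · · · · ·
T3:
  2·area = 20
  edge (2, 2)→(4, 8): d=(2,6) inclusive
  edge (4, 8)→(3, 15): d=(-1,7) inclusive
  edge (3, 15)→(2, 2): d=(-1,-13) inclusive
    (2,0)@(5, 1): e=[-20,0,40] → ·  [on edge]
    (1,2)@(3, 5): e=[0,10,10] → █  [on edge]
    (2,2)@(5, 5): e=[-12,-4,36] → ·
    (1,3)@(3, 7): e=[4,8,8] → █
    (2,3)@(5, 7): e=[-8,-6,34] → ·
    (1,4)@(3, 9): e=[8,6,6] → █
    (2,4)@(5, 9): e=[-4,-8,32] → ·
    (1,5)@(3, 11): e=[12,4,4] → █
    (2,5)@(5, 11): e=[0,-10,30] → ·  [on edge]
    (1,6)@(3, 13): e=[16,2,2] → █
    (2,6)@(5, 13): e=[4,-12,28] → ·
    (1,7)@(3, 15): e=[20,0,0] → █  [on edge]
  covered (6 px):
    · · · · · ·
    · · · · · ·
    · █ · · · ·
    · █ · · · ·
    · █ · · · ·
    · █ · · · ·
    · █ · · · ·
    · █ · · · ·

Z-buffer (winner per pixel, '.' = empty):
  . . . . . .
  . . 2 1 . .
  . 2 1 1 . .
  . 2 1 1 1 .
  2 2 1 1 1 0
  2 3 . . . .
  . 3 . . . .
  . 3 . . . .

Answer: -1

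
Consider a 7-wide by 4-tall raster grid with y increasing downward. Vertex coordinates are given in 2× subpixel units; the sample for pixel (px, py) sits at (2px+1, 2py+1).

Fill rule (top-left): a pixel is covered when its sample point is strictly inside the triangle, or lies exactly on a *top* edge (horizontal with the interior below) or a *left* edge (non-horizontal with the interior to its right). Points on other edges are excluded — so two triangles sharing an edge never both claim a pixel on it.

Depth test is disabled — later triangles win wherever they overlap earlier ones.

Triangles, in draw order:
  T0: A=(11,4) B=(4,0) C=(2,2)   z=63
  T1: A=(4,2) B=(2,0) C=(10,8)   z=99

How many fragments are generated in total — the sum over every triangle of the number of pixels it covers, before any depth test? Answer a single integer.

T0:
  2·area = 22  (B↔C swapped to make it positive)
  edge (11, 4)→(2, 2): d=(-9,-2) top-left  bias=+0
  edge (2, 2)→(4, 0): d=(2,-2) top-left  bias=+0
  edge (4, 0)→(11, 4): d=(7,4) right/bottom  bias=-1
    (1,0)@(3, 1): e=[11,0,11] → #  [on edge]
    (2,0)@(5, 1): e=[15,4,3] → #
    (3,0)@(7, 1): e=[19,8,-5] → ·
    (0,1)@(1, 3): e=[-11,0,33] → ·  [on edge]
    (1,1)@(3, 3): e=[-7,4,25] → ·
    (2,1)@(5, 3): e=[-3,8,17] → ·
    (3,1)@(7, 3): e=[1,12,9] → #
    (4,1)@(9, 3): e=[5,16,1] → #
    (5,1)@(11, 3): e=[9,20,-7] → ·
    (3,2)@(7, 5): e=[-17,16,23] → ·
    (4,2)@(9, 5): e=[-13,20,15] → ·
  covered (4 px):
    · # # · · · ·
    · · · # # · ·
    · · · · · · ·
    · · · · · · ·
T1:
  degenerate (2·area = 0) — covers nothing

Answer: 4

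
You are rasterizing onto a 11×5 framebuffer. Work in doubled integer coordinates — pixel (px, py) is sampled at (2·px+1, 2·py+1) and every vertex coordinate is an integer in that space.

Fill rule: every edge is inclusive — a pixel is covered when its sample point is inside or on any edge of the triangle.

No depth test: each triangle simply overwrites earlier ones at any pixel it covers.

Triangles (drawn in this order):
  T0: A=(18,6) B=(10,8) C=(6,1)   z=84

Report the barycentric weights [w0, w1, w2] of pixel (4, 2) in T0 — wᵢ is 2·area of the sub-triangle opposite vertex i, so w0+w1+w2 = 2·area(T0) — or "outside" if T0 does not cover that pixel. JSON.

T0:
  2·area = 64
  edge (18, 6)→(10, 8): d=(-8,2) inclusive
  edge (10, 8)→(6, 1): d=(-4,-7) inclusive
  edge (6, 1)→(18, 6): d=(12,5) inclusive
    (4,1)@(9, 3): e=[42,13,9] → █
    (5,1)@(11, 3): e=[38,27,-1] → ·
    (4,2)@(9, 5): e=[26,5,33] → █
    (5,2)@(11, 5): e=[22,19,23] → █
    (6,2)@(13, 5): e=[18,33,13] → █
    (7,2)@(15, 5): e=[14,47,3] → █
    (8,2)@(17, 5): e=[10,61,-7] → ·
    (4,3)@(9, 7): e=[10,-3,57] → ·
    (5,3)@(11, 7): e=[6,11,47] → █
    (7,3)@(15, 7): e=[-2,39,27] → ·
    (5,4)@(11, 9): e=[-10,3,71] → ·
    (6,4)@(13, 9): e=[-14,17,61] → ·
  covered (7 px):
    · · · · · · · · · · ·
    · · · · █ · · · · · ·
    · · · · █ █ █ █ · · ·
    · · · · · █ █ · · · ·
    · · · · · · · · · · ·

Answer: [5,33,26]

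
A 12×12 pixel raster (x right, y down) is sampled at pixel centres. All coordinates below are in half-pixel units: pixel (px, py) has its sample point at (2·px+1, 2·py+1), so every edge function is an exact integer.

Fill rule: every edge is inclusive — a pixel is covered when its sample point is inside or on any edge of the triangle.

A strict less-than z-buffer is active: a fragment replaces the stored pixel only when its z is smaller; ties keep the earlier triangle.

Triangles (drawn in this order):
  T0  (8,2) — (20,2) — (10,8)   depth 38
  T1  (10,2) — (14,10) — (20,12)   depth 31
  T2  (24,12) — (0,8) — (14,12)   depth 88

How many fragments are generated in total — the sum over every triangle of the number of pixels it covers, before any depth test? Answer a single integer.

T0:
  2·area = 72
  edge (8, 2)→(20, 2): d=(12,0) inclusive
  edge (20, 2)→(10, 8): d=(-10,6) inclusive
  edge (10, 8)→(8, 2): d=(-2,-6) inclusive
    (4,1)@(9, 3): e=[12,56,4] → X
    (5,1)@(11, 3): e=[12,44,16] → X
    (6,1)@(13, 3): e=[12,32,28] → X
    (7,1)@(15, 3): e=[12,20,40] → X
    (8,1)@(17, 3): e=[12,8,52] → X
    (9,1)@(19, 3): e=[12,-4,64] → .
    (4,2)@(9, 5): e=[36,36,0] → X  [on edge]
    (7,2)@(15, 5): e=[36,0,36] → X  [on edge]
    (8,2)@(17, 5): e=[36,-12,48] → .
    (4,3)@(9, 7): e=[60,16,-4] → .
    (5,3)@(11, 7): e=[60,4,8] → X
    (6,3)@(13, 7): e=[60,-8,20] → .
    (2,5)@(5, 11): e=[108,0,-36] → .  [on edge]
    (5,5)@(11, 11): e=[108,-36,0] → .  [on edge]
    (6,8)@(13, 17): e=[180,-108,0] → .  [on edge]
    (7,11)@(15, 23): e=[252,-180,0] → .  [on edge]
  covered (10 px):
    . . . . . . . . . . . .
    . . . . X X X X X . . .
    . . . . X X X X . . . .
    . . . . . X . . . . . .
    . . . . . . . . . . . .
    . . . . . . . . . . . .
    . . . . . . . . . . . .
    . . . . . . . . . . . .
    . . . . . . . . . . . .
    . . . . . . . . . . . .
    . . . . . . . . . . . .
    . . . . . . . . . . . .
T1:
  2·area = 40  (B↔C swapped to make it positive)
  edge (10, 2)→(20, 12): d=(10,10) inclusive
  edge (20, 12)→(14, 10): d=(-6,-2) inclusive
  edge (14, 10)→(10, 2): d=(-4,-8) inclusive
    (4,0)@(9, 1): e=[0,44,-4] → .  [on edge]
    (5,1)@(11, 3): e=[0,36,4] → X  [on edge]
    (6,1)@(13, 3): e=[-20,40,20] → .
    (5,2)@(11, 5): e=[20,24,-4] → .
    (6,2)@(13, 5): e=[0,28,12] → X  [on edge]
    (7,2)@(15, 5): e=[-20,32,28] → .
    (2,3)@(5, 7): e=[100,0,-60] → .  [on edge]
    (6,3)@(13, 7): e=[20,16,4] → X
    (7,3)@(15, 7): e=[0,20,20] → X  [on edge]
    (8,3)@(17, 7): e=[-20,24,36] → .
    (5,4)@(11, 9): e=[60,0,-20] → .  [on edge]
    (6,4)@(13, 9): e=[40,4,-4] → .
    (8,4)@(17, 9): e=[0,12,28] → X  [on edge]
    (8,5)@(17, 11): e=[20,0,20] → X  [on edge]
    (9,5)@(19, 11): e=[0,4,36] → X  [on edge]
    (10,6)@(21, 13): e=[0,-4,44] → .  [on edge]
    (11,6)@(23, 13): e=[-20,0,60] → .  [on edge]
    (11,7)@(23, 15): e=[0,-12,52] → .  [on edge]
  covered (8 px):
    . . . . . . . . . . . .
    . . . . . X . . . . . .
    . . . . . . X . . . . .
    . . . . . . X X . . . .
    . . . . . . . X X . . .
    . . . . . . . . X X . .
    . . . . . . . . . . . .
    . . . . . . . . . . . .
    . . . . . . . . . . . .
    . . . . . . . . . . . .
    . . . . . . . . . . . .
    . . . . . . . . . . . .
T2:
  2·area = 40  (B↔C swapped to make it positive)
  edge (24, 12)→(14, 12): d=(-10,0) inclusive
  edge (14, 12)→(0, 8): d=(-14,-4) inclusive
  edge (0, 8)→(24, 12): d=(24,4) inclusive
    (2,4)@(5, 9): e=[30,6,4] → X
    (3,4)@(7, 9): e=[30,14,-4] → .
    (2,5)@(5, 11): e=[10,-22,52] → .
    (5,5)@(11, 11): e=[10,2,28] → X
    (6,5)@(13, 11): e=[10,10,20] → X
    (7,5)@(15, 11): e=[10,18,12] → X
    (8,5)@(17, 11): e=[10,26,4] → X
    (9,5)@(19, 11): e=[10,34,-4] → .
    (5,6)@(11, 13): e=[-10,-26,76] → .
    (6,6)@(13, 13): e=[-10,-18,68] → .
    (7,6)@(15, 13): e=[-10,-10,60] → .
    (8,6)@(17, 13): e=[-10,-2,52] → .
  covered (5 px):
    . . . . . . . . . . . .
    . . . . . . . . . . . .
    . . . . . . . . . . . .
    . . . . . . . . . . . .
    . . X . . . . . . . . .
    . . . . . X X X X . . .
    . . . . . . . . . . . .
    . . . . . . . . . . . .
    . . . . . . . . . . . .
    . . . . . . . . . . . .
    . . . . . . . . . . . .
    . . . . . . . . . . . .

Final: 23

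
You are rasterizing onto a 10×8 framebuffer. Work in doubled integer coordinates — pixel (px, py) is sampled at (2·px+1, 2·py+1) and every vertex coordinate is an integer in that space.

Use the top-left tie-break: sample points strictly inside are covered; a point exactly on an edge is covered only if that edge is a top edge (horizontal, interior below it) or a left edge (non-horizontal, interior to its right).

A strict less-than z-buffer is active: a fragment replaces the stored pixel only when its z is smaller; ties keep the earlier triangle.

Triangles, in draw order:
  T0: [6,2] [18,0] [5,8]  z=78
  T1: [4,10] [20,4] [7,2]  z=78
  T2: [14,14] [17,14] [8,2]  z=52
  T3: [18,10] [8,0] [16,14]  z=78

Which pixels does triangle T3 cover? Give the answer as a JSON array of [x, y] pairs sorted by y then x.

T0:
  2·area = 70
  edge (6, 2)→(18, 0): d=(12,-2) top-left  bias=+0
  edge (18, 0)→(5, 8): d=(-13,8) right/bottom  bias=-1
  edge (5, 8)→(6, 2): d=(1,-6) top-left  bias=+0
    (6,0)@(13, 1): e=[2,27,41] → █
    (7,0)@(15, 1): e=[6,11,53] → █
    (8,0)@(17, 1): e=[10,-5,65] → ·
    (3,1)@(7, 3): e=[14,49,7] → █
    (4,1)@(9, 3): e=[18,33,19] → █
    (5,1)@(11, 3): e=[22,17,31] → █
    (7,1)@(15, 3): e=[30,-15,55] → ·
    (3,2)@(7, 5): e=[38,23,9] → █
    (5,2)@(11, 5): e=[46,-9,33] → ·
    (6,2)@(13, 5): e=[50,-25,45] → ·
    (3,3)@(7, 7): e=[62,-3,11] → ·
    (4,3)@(9, 7): e=[66,-19,23] → ·
  covered (8 px):
    · · · · · · █ █ · ·
    · · · █ █ █ █ · · ·
    · · · █ █ · · · · ·
    · · · · · · · · · ·
    · · · · · · · · · ·
    · · · · · · · · · ·
    · · · · · · · · · ·
    · · · · · · · · · ·
T1:
  2·area = 110  (B↔C swapped to make it positive)
  edge (4, 10)→(7, 2): d=(3,-8) top-left  bias=+0
  edge (7, 2)→(20, 4): d=(13,2) right/bottom  bias=-1
  edge (20, 4)→(4, 10): d=(-16,6) right/bottom  bias=-1
    (3,1)@(7, 3): e=[3,13,94] → █
    (4,1)@(9, 3): e=[19,9,82] → █
    (5,1)@(11, 3): e=[35,5,70] → █
    (6,1)@(13, 3): e=[51,1,58] → █
    (7,1)@(15, 3): e=[67,-3,46] → ·
    (3,2)@(7, 5): e=[9,39,62] → █
    (7,2)@(15, 5): e=[73,23,14] → █
    (8,2)@(17, 5): e=[89,19,2] → █
    (9,2)@(19, 5): e=[105,15,-10] → ·
    (3,3)@(7, 7): e=[15,65,30] → █
    (6,3)@(13, 7): e=[63,53,-6] → ·
    (7,3)@(15, 7): e=[79,49,-18] → ·
  covered (14 px):
    · · · · · · · · · ·
    · · · █ █ █ █ · · ·
    · · · █ █ █ █ █ █ ·
    · · · █ █ █ · · · ·
    · · █ · · · · · · ·
    · · · · · · · · · ·
    · · · · · · · · · ·
    · · · · · · · · · ·
T2:
  2·area = 36  (B↔C swapped to make it positive)
  edge (14, 14)→(8, 2): d=(-6,-12) top-left  bias=+0
  edge (8, 2)→(17, 14): d=(9,12) right/bottom  bias=-1
  edge (17, 14)→(14, 14): d=(-3,0) right/bottom  bias=-1
    (5,3)@(11, 7): e=[6,9,21] → █
    (6,3)@(13, 7): e=[30,-15,21] → ·
    (5,4)@(11, 9): e=[-6,27,15] → ·
    (6,4)@(13, 9): e=[18,3,15] → █
    (7,4)@(15, 9): e=[42,-21,15] → ·
    (6,5)@(13, 11): e=[6,21,9] → █
    (7,5)@(15, 11): e=[30,-3,9] → ·
    (6,6)@(13, 13): e=[-6,39,3] → ·
    (7,6)@(15, 13): e=[18,15,3] → █
    (8,6)@(17, 13): e=[42,-9,3] → ·
    (7,7)@(15, 15): e=[6,33,-3] → ·
  covered (4 px):
    · · · · · · · · · ·
    · · · · · · · · · ·
    · · · · · · · · · ·
    · · · · · █ · · · ·
    · · · · · · █ · · ·
    · · · · · · █ · · ·
    · · · · · · · █ · ·
    · · · · · · · · · ·
T3:
  2·area = 60  (B↔C swapped to make it positive)
  edge (18, 10)→(16, 14): d=(-2,4) right/bottom  bias=-1
  edge (16, 14)→(8, 0): d=(-8,-14) top-left  bias=+0
  edge (8, 0)→(18, 10): d=(10,10) right/bottom  bias=-1
    (4,0)@(9, 1): e=[54,6,0] → ·  [on edge]
    (5,1)@(11, 3): e=[42,18,0] → ·  [on edge]
    (5,2)@(11, 5): e=[38,2,20] → █
    (6,2)@(13, 5): e=[30,30,0] → ·  [on edge]
    (5,3)@(11, 7): e=[34,-14,40] → ·
    (6,3)@(13, 7): e=[26,14,20] → █
    (7,3)@(15, 7): e=[18,42,0] → ·  [on edge]
    (6,4)@(13, 9): e=[22,-2,40] → ·
    (7,4)@(15, 9): e=[14,26,20] → █
    (8,4)@(17, 9): e=[6,54,0] → ·  [on edge]
    (7,5)@(15, 11): e=[10,10,40] → █
    (8,5)@(17, 11): e=[2,38,20] → █
    (9,5)@(19, 11): e=[-6,66,0] → ·  [on edge]
  covered (5 px):
    · · · · · · · · · ·
    · · · · · · · · · ·
    · · · · · █ · · · ·
    · · · · · · █ · · ·
    · · · · · · · █ · ·
    · · · · · · · █ █ ·
    · · · · · · · · · ·
    · · · · · · · · · ·

Answer: [[5,2],[6,3],[7,4],[7,5],[8,5]]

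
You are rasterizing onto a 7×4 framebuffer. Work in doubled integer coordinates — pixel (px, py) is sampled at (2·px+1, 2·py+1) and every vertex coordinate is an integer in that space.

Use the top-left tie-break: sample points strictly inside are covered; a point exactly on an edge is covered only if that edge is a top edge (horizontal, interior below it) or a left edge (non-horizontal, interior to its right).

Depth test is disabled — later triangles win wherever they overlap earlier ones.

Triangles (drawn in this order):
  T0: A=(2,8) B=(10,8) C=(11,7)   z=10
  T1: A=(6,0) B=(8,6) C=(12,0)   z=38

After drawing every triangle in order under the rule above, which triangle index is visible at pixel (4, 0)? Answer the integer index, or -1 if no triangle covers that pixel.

T0:
  2·area = 8  (B↔C swapped to make it positive)
  edge (2, 8)→(11, 7): d=(9,-1) top-left  bias=+0
  edge (11, 7)→(10, 8): d=(-1,1) right/bottom  bias=-1
  edge (10, 8)→(2, 8): d=(-8,0) right/bottom  bias=-1
    (6,2)@(13, 5): e=[-16,0,24] → .  [on edge]
    (5,3)@(11, 7): e=[0,0,8] → .  [on edge]
  covered (0 px):
    . . . . . . .
    . . . . . . .
    . . . . . . .
    . . . . . . .
T1:
  2·area = 36  (B↔C swapped to make it positive)
  edge (6, 0)→(12, 0): d=(6,0) top-left  bias=+0
  edge (12, 0)→(8, 6): d=(-4,6) right/bottom  bias=-1
  edge (8, 6)→(6, 0): d=(-2,-6) top-left  bias=+0
    (3,0)@(7, 1): e=[6,26,4] → X
    (4,0)@(9, 1): e=[6,14,16] → X
    (5,0)@(11, 1): e=[6,2,28] → X
    (6,0)@(13, 1): e=[6,-10,40] → .
    (3,1)@(7, 3): e=[18,18,0] → X  [on edge]
    (5,1)@(11, 3): e=[18,-6,24] → .
    (3,2)@(7, 5): e=[30,10,-4] → .
    (4,2)@(9, 5): e=[30,-2,8] → .
  covered (5 px):
    . . . X X X .
    . . . X X . .
    . . . . . . .
    . . . . . . .

Z-buffer (winner per pixel, '.' = empty):
  . . . 1 1 1 .
  . . . 1 1 . .
  . . . . . . .
  . . . . . . .

Answer: 1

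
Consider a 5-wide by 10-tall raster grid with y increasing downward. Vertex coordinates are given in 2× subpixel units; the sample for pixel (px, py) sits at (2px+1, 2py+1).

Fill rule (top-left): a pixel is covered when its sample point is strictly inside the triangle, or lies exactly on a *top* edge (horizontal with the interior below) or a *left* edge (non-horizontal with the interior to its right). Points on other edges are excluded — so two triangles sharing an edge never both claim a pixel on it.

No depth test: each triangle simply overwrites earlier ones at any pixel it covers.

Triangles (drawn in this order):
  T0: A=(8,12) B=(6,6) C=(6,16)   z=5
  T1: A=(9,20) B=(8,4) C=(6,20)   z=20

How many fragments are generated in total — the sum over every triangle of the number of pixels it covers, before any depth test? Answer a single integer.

T0:
  2·area = 20  (B↔C swapped to make it positive)
  edge (8, 12)→(6, 16): d=(-2,4) right/bottom  bias=-1
  edge (6, 16)→(6, 6): d=(0,-10) top-left  bias=+0
  edge (6, 6)→(8, 12): d=(2,6) right/bottom  bias=-1
    (2,1)@(5, 3): e=[30,-10,0] → ·  [on edge]
    (3,4)@(7, 9): e=[10,10,0] → ·  [on edge]
    (3,5)@(7, 11): e=[6,10,4] → █
    (4,5)@(9, 11): e=[-2,30,-8] → ·
    (3,6)@(7, 13): e=[2,10,8] → █
    (4,6)@(9, 13): e=[-6,30,-4] → ·
    (3,7)@(7, 15): e=[-2,10,12] → ·
    (4,7)@(9, 15): e=[-10,30,0] → ·  [on edge]
  covered (2 px):
    · · · · ·
    · · · · ·
    · · · · ·
    · · · · ·
    · · · · ·
    · · · █ ·
    · · · █ ·
    · · · · ·
    · · · · ·
    · · · · ·
T1:
  2·area = 48  (B↔C swapped to make it positive)
  edge (9, 20)→(6, 20): d=(-3,0) right/bottom  bias=-1
  edge (6, 20)→(8, 4): d=(2,-16) top-left  bias=+0
  edge (8, 4)→(9, 20): d=(1,16) right/bottom  bias=-1
    (3,6)@(7, 13): e=[21,2,25] → █
    (4,6)@(9, 13): e=[21,34,-7] → ·
    (3,7)@(7, 15): e=[15,6,27] → █
    (4,7)@(9, 15): e=[15,38,-5] → ·
    (3,8)@(7, 17): e=[9,10,29] → █
    (4,8)@(9, 17): e=[9,42,-3] → ·
    (3,9)@(7, 19): e=[3,14,31] → █
    (4,9)@(9, 19): e=[3,46,-1] → ·
  covered (4 px):
    · · · · ·
    · · · · ·
    · · · · ·
    · · · · ·
    · · · · ·
    · · · · ·
    · · · █ ·
    · · · █ ·
    · · · █ ·
    · · · █ ·

Answer: 6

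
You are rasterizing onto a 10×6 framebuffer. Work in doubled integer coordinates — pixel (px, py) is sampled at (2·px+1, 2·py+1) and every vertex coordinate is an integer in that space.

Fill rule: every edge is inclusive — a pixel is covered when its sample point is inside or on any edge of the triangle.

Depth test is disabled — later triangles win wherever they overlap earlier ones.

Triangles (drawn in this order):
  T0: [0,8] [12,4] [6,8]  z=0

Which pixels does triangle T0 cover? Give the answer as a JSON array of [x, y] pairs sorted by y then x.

T0:
  2·area = 24
  edge (0, 8)→(12, 4): d=(12,-4) inclusive
  edge (12, 4)→(6, 8): d=(-6,4) inclusive
  edge (6, 8)→(0, 8): d=(-6,0) inclusive
    (7,1)@(15, 3): e=[0,-6,30] → .  [on edge]
    (4,2)@(9, 5): e=[0,6,18] → X  [on edge]
    (5,2)@(11, 5): e=[8,-2,18] → .
    (1,3)@(3, 7): e=[0,18,6] → X  [on edge]
    (2,3)@(5, 7): e=[8,10,6] → X
    (3,3)@(7, 7): e=[16,2,6] → X
    (4,3)@(9, 7): e=[24,-6,6] → .
    (1,4)@(3, 9): e=[24,6,-6] → .
    (2,4)@(5, 9): e=[32,-2,-6] → .
    (3,4)@(7, 9): e=[40,-10,-6] → .
  covered (4 px):
    . . . . . . . . . .
    . . . . . . . . . .
    . . . . X . . . . .
    . X X X . . . . . .
    . . . . . . . . . .
    . . . . . . . . . .

Result: [[4,2],[1,3],[2,3],[3,3]]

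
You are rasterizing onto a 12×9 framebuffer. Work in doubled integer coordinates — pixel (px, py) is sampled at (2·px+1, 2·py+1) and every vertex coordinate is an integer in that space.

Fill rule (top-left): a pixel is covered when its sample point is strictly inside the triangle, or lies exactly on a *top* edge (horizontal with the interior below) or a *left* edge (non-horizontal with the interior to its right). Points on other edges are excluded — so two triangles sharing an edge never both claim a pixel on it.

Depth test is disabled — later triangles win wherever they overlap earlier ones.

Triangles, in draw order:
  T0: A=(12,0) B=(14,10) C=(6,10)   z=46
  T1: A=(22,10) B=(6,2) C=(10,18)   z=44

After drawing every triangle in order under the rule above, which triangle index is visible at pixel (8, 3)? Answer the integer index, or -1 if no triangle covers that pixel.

T0:
  2·area = 80
  edge (12, 0)→(14, 10): d=(2,10) right/bottom  bias=-1
  edge (14, 10)→(6, 10): d=(-8,0) right/bottom  bias=-1
  edge (6, 10)→(12, 0): d=(6,-10) top-left  bias=+0
    (5,1)@(11, 3): e=[16,56,8] → █
    (6,1)@(13, 3): e=[-4,56,28] → ·
    (4,2)@(9, 5): e=[40,40,0] → █  [on edge]
    (6,2)@(13, 5): e=[0,40,40] → ·  [on edge]
    (4,3)@(9, 7): e=[44,24,12] → █
    (6,3)@(13, 7): e=[4,24,52] → █
    (7,3)@(15, 7): e=[-16,24,72] → ·
    (3,4)@(7, 9): e=[68,8,4] → █
    (7,4)@(15, 9): e=[-12,8,84] → ·
    (3,5)@(7, 11): e=[72,-8,16] → ·
    (4,5)@(9, 11): e=[52,-8,36] → ·
    (5,5)@(11, 11): e=[32,-8,56] → ·
    (1,7)@(3, 15): e=[120,-40,0] → ·  [on edge]
    (7,7)@(15, 15): e=[0,-40,120] → ·  [on edge]
  covered (10 px):
    · · · · · · · · · · · ·
    · · · · · █ · · · · · ·
    · · · · █ █ · · · · · ·
    · · · · █ █ █ · · · · ·
    · · · █ █ █ █ · · · · ·
    · · · · · · · · · · · ·
    · · · · · · · · · · · ·
    · · · · · · · · · · · ·
    · · · · · · · · · · · ·
T1:
  2·area = 224  (B↔C swapped to make it positive)
  edge (22, 10)→(10, 18): d=(-12,8) right/bottom  bias=-1
  edge (10, 18)→(6, 2): d=(-4,-16) top-left  bias=+0
  edge (6, 2)→(22, 10): d=(16,8) right/bottom  bias=-1
    (3,1)@(7, 3): e=[204,12,8] → █
    (4,1)@(9, 3): e=[188,44,-8] → ·
    (3,2)@(7, 5): e=[180,4,40] → █
    (4,2)@(9, 5): e=[164,36,24] → █
    (5,2)@(11, 5): e=[148,68,8] → █
    (6,2)@(13, 5): e=[132,100,-8] → ·
    (3,3)@(7, 7): e=[156,-4,72] → ·
    (4,3)@(9, 7): e=[140,28,56] → █
    (6,3)@(13, 7): e=[108,92,24] → █
    (7,3)@(15, 7): e=[92,124,8] → █
    (8,3)@(17, 7): e=[76,156,-8] → ·
    (4,4)@(9, 9): e=[116,20,88] → █
  covered (28 px):
    · · · · · · · · · · · ·
    · · · █ · · · · · · · ·
    · · · █ █ █ · · · · · ·
    · · · · █ █ █ █ · · · ·
    · · · · █ █ █ █ █ █ · ·
    · · · · █ █ █ █ █ █ · ·
    · · · · █ █ █ █ █ · · ·
    · · · · · █ █ · · · · ·
    · · · · · █ · · · · · ·

Z-buffer (winner per pixel, '.' = empty):
  . . . . . . . . . . . .
  . . . 1 . 0 . . . . . .
  . . . 1 1 1 . . . . . .
  . . . . 1 1 1 1 . . . .
  . . . 0 1 1 1 1 1 1 . .
  . . . . 1 1 1 1 1 1 . .
  . . . . 1 1 1 1 1 . . .
  . . . . . 1 1 . . . . .
  . . . . . 1 . . . . . .

Final: -1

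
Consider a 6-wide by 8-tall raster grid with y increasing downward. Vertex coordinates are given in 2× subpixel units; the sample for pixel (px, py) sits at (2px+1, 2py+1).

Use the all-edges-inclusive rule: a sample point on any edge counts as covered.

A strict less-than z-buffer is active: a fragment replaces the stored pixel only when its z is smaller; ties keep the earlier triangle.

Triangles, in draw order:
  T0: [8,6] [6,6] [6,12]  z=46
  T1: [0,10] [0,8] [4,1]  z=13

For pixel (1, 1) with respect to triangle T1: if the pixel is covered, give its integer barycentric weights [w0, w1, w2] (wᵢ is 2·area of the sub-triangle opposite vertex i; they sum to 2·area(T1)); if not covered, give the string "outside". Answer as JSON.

T0:
  2·area = 12  (B↔C swapped to make it positive)
  edge (8, 6)→(6, 12): d=(-2,6) inclusive
  edge (6, 12)→(6, 6): d=(0,-6) inclusive
  edge (6, 6)→(8, 6): d=(2,0) inclusive
    (4,1)@(9, 3): e=[0,18,-6] → .  [on edge]
    (3,3)@(7, 7): e=[4,6,2] → X
    (4,3)@(9, 7): e=[-8,18,2] → .
    (3,4)@(7, 9): e=[0,6,6] → X  [on edge]
    (4,4)@(9, 9): e=[-12,18,6] → .
    (3,5)@(7, 11): e=[-4,6,10] → .
    (2,7)@(5, 15): e=[0,-6,18] → .  [on edge]
  covered (2 px):
    . . . . . .
    . . . . . .
    . . . . . .
    . . . X . .
    . . . X . .
    . . . . . .
    . . . . . .
    . . . . . .
T1:
  2·area = 8
  edge (0, 10)→(0, 8): d=(0,-2) inclusive
  edge (0, 8)→(4, 1): d=(4,-7) inclusive
  edge (4, 1)→(0, 10): d=(-4,9) inclusive
    (1,1)@(3, 3): e=[6,1,1] → X
    (2,1)@(5, 3): e=[10,15,-17] → .
    (1,2)@(3, 5): e=[6,9,-7] → .
    (0,3)@(1, 7): e=[2,3,3] → X
    (1,3)@(3, 7): e=[6,17,-15] → .
    (0,4)@(1, 9): e=[2,11,-5] → .
  covered (2 px):
    . . . . . .
    . X . . . .
    . . . . . .
    X . . . . .
    . . . . . .
    . . . . . .
    . . . . . .
    . . . . . .

Result: [1,1,6]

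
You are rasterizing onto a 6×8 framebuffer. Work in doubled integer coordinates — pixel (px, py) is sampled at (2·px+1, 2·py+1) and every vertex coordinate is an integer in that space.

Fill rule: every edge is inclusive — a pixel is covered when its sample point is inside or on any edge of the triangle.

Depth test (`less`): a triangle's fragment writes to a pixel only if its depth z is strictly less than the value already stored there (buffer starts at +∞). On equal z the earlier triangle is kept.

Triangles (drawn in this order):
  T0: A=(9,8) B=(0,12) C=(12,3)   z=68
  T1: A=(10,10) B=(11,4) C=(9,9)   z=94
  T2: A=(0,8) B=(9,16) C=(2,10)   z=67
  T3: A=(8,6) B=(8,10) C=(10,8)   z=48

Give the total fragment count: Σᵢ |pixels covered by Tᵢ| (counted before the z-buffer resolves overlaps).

T0:
  2·area = 33
  edge (9, 8)→(0, 12): d=(-9,4) inclusive
  edge (0, 12)→(12, 3): d=(12,-9) inclusive
  edge (12, 3)→(9, 8): d=(-3,5) inclusive
    (3,3)@(7, 7): e=[17,3,13] → █
    (4,3)@(9, 7): e=[9,21,3] → █
    (5,3)@(11, 7): e=[1,39,-7] → ·
    (2,4)@(5, 9): e=[7,9,17] → █
    (3,4)@(7, 9): e=[-1,27,7] → ·
    (4,4)@(9, 9): e=[-9,45,-3] → ·
    (2,5)@(5, 11): e=[-11,33,11] → ·
  covered (3 px):
    · · · · · ·
    · · · · · ·
    · · · · · ·
    · · · █ █ ·
    · · █ · · ·
    · · · · · ·
    · · · · · ·
    · · · · · ·
T1:
  2·area = 7  (B↔C swapped to make it positive)
  edge (10, 10)→(9, 9): d=(-1,-1) inclusive
  edge (9, 9)→(11, 4): d=(2,-5) inclusive
  edge (11, 4)→(10, 10): d=(-1,6) inclusive
    (0,0)@(1, 1): e=[0,-56,63] → ·  [on edge]
    (1,1)@(3, 3): e=[0,-42,49] → ·  [on edge]
    (2,2)@(5, 5): e=[0,-28,35] → ·  [on edge]
    (3,3)@(7, 7): e=[0,-14,21] → ·  [on edge]
    (4,4)@(9, 9): e=[0,0,7] → █  [on edge]
    (5,4)@(11, 9): e=[2,10,-5] → ·
    (4,5)@(9, 11): e=[-2,4,5] → ·
    (5,5)@(11, 11): e=[0,14,-7] → ·  [on edge]
  covered (1 px):
    · · · · · ·
    · · · · · ·
    · · · · · ·
    · · · · · ·
    · · · · █ ·
    · · · · · ·
    · · · · · ·
    · · · · · ·
T2:
  2·area = 2
  edge (0, 8)→(9, 16): d=(9,8) inclusive
  edge (9, 16)→(2, 10): d=(-7,-6) inclusive
  edge (2, 10)→(0, 8): d=(-2,-2) inclusive
    (0,4)@(1, 9): e=[1,1,0] → █  [on edge]
    (1,4)@(3, 9): e=[-15,13,4] → ·
    (0,5)@(1, 11): e=[19,-13,-4] → ·
    (1,5)@(3, 11): e=[3,-1,0] → ·  [on edge]
    (2,6)@(5, 13): e=[5,-3,0] → ·  [on edge]
    (3,7)@(7, 15): e=[7,-5,0] → ·  [on edge]
  covered (1 px):
    · · · · · ·
    · · · · · ·
    · · · · · ·
    · · · · · ·
    █ · · · · ·
    · · · · · ·
    · · · · · ·
    · · · · · ·
T3:
  2·area = 8  (B↔C swapped to make it positive)
  edge (8, 6)→(10, 8): d=(2,2) inclusive
  edge (10, 8)→(8, 10): d=(-2,2) inclusive
  edge (8, 10)→(8, 6): d=(0,-4) inclusive
    (1,0)@(3, 1): e=[0,28,-20] → ·  [on edge]
    (2,1)@(5, 3): e=[0,20,-12] → ·  [on edge]
    (3,2)@(7, 5): e=[0,12,-4] → ·  [on edge]
    (4,3)@(9, 7): e=[0,4,4] → █  [on edge]
    (5,3)@(11, 7): e=[-4,0,12] → ·  [on edge]
    (4,4)@(9, 9): e=[4,0,4] → █  [on edge]
    (5,4)@(11, 9): e=[0,-4,12] → ·  [on edge]
    (3,5)@(7, 11): e=[12,0,-4] → ·  [on edge]
    (4,5)@(9, 11): e=[8,-4,4] → ·
    (2,6)@(5, 13): e=[20,0,-12] → ·  [on edge]
    (1,7)@(3, 15): e=[28,0,-20] → ·  [on edge]
  covered (2 px):
    · · · · · ·
    · · · · · ·
    · · · · · ·
    · · · · █ ·
    · · · · █ ·
    · · · · · ·
    · · · · · ·
    · · · · · ·

Answer: 7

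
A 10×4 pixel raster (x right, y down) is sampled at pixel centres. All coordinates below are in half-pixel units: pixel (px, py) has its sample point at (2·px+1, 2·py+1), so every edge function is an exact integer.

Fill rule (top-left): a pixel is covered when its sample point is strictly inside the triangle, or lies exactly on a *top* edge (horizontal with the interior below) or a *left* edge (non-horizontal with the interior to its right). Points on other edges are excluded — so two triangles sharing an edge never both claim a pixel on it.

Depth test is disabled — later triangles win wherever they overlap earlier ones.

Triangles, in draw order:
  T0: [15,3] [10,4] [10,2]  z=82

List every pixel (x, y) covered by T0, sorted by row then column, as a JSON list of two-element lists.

T0:
  2·area = 10
  edge (15, 3)→(10, 4): d=(-5,1) right/bottom  bias=-1
  edge (10, 4)→(10, 2): d=(0,-2) top-left  bias=+0
  edge (10, 2)→(15, 3): d=(5,1) right/bottom  bias=-1
    (2,0)@(5, 1): e=[20,-10,0] → .  [on edge]
    (5,1)@(11, 3): e=[4,2,4] → X
    (6,1)@(13, 3): e=[2,6,2] → X
    (7,1)@(15, 3): e=[0,10,0] → .  [on edge]
    (2,2)@(5, 5): e=[0,-10,20] → .  [on edge]
    (5,2)@(11, 5): e=[-6,2,14] → .
    (6,2)@(13, 5): e=[-8,6,12] → .
  covered (2 px):
    . . . . . . . . . .
    . . . . . X X . . .
    . . . . . . . . . .
    . . . . . . . . . .

Answer: [[5,1],[6,1]]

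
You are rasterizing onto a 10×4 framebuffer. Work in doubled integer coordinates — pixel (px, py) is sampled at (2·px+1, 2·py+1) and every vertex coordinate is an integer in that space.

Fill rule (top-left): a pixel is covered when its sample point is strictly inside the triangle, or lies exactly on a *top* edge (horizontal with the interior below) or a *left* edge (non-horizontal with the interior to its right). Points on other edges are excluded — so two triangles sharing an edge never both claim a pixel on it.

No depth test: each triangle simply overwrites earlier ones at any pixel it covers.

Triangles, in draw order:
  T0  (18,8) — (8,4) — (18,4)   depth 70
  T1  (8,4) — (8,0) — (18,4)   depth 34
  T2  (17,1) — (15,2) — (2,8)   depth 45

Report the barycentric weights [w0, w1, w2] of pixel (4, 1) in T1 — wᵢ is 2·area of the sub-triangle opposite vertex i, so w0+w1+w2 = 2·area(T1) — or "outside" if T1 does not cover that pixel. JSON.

T0:
  2·area = 40
  edge (18, 8)→(8, 4): d=(-10,-4) top-left  bias=+0
  edge (8, 4)→(18, 4): d=(10,0) top-left  bias=+0
  edge (18, 4)→(18, 8): d=(0,4) right/bottom  bias=-1
    (5,2)@(11, 5): e=[2,10,28] → #
    (6,2)@(13, 5): e=[10,10,20] → #
    (7,2)@(15, 5): e=[18,10,12] → #
    (8,2)@(17, 5): e=[26,10,4] → #
    (9,2)@(19, 5): e=[34,10,-4] → ·
    (5,3)@(11, 7): e=[-18,30,28] → ·
    (6,3)@(13, 7): e=[-10,30,20] → ·
    (7,3)@(15, 7): e=[-2,30,12] → ·
    (8,3)@(17, 7): e=[6,30,4] → #
    (9,3)@(19, 7): e=[14,30,-4] → ·
  covered (5 px):
    · · · · · · · · · ·
    · · · · · · · · · ·
    · · · · · # # # # ·
    · · · · · · · · # ·
T1:
  2·area = 40
  edge (8, 4)→(8, 0): d=(0,-4) top-left  bias=+0
  edge (8, 0)→(18, 4): d=(10,4) right/bottom  bias=-1
  edge (18, 4)→(8, 4): d=(-10,0) right/bottom  bias=-1
    (4,0)@(9, 1): e=[4,6,30] → #
    (5,0)@(11, 1): e=[12,-2,30] → ·
    (4,1)@(9, 3): e=[4,26,10] → #
    (5,1)@(11, 3): e=[12,18,10] → #
    (6,1)@(13, 3): e=[20,10,10] → #
    (7,1)@(15, 3): e=[28,2,10] → #
    (8,1)@(17, 3): e=[36,-6,10] → ·
    (4,2)@(9, 5): e=[4,46,-10] → ·
    (5,2)@(11, 5): e=[12,38,-10] → ·
    (6,2)@(13, 5): e=[20,30,-10] → ·
    (7,2)@(15, 5): e=[28,22,-10] → ·
  covered (5 px):
    · · · · # · · · · ·
    · · · · # # # # · ·
    · · · · · · · · · ·
    · · · · · · · · · ·
T2:
  2·area = 1
  edge (17, 1)→(15, 2): d=(-2,1) right/bottom  bias=-1
  edge (15, 2)→(2, 8): d=(-13,6) right/bottom  bias=-1
  edge (2, 8)→(17, 1): d=(15,-7) top-left  bias=+0
    (8,0)@(17, 1): e=[0,1,0] → ·  [on edge]
    (6,1)@(13, 3): e=[0,-1,2] → ·  [on edge]
    (4,2)@(9, 5): e=[0,-3,4] → ·  [on edge]
    (2,3)@(5, 7): e=[0,-5,6] → ·  [on edge]
  covered (0 px):
    · · · · · · · · · ·
    · · · · · · · · · ·
    · · · · · · · · · ·
    · · · · · · · · · ·

Answer: [26,10,4]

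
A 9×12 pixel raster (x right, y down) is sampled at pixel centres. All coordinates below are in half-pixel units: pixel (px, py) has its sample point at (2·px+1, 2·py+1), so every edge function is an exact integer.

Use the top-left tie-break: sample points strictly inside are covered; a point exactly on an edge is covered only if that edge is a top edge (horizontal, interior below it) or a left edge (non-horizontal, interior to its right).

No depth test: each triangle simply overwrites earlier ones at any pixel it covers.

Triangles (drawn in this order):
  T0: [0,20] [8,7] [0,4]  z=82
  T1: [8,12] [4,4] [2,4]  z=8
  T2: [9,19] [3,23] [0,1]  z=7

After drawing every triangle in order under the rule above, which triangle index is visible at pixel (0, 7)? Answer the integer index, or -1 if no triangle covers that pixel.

T0:
  2·area = 128  (B↔C swapped to make it positive)
  edge (0, 20)→(0, 4): d=(0,-16) top-left  bias=+0
  edge (0, 4)→(8, 7): d=(8,3) right/bottom  bias=-1
  edge (8, 7)→(0, 20): d=(-8,13) right/bottom  bias=-1
    (0,2)@(1, 5): e=[16,5,107] → █
    (1,2)@(3, 5): e=[48,-1,81] → ·
    (0,3)@(1, 7): e=[16,21,91] → █
    (1,3)@(3, 7): e=[48,15,65] → █
    (2,3)@(5, 7): e=[80,9,39] → █
    (3,3)@(7, 7): e=[112,3,13] → █
    (4,3)@(9, 7): e=[144,-3,-13] → ·
    (0,4)@(1, 9): e=[16,37,75] → █
    (3,4)@(7, 9): e=[112,19,-3] → ·
    (0,5)@(1, 11): e=[16,53,59] → █
    (3,5)@(7, 11): e=[112,35,-19] → ·
    (0,6)@(1, 13): e=[16,69,43] → █
  covered (16 px):
    · · · · · · · · ·
    · · · · · · · · ·
    █ · · · · · · · ·
    █ █ █ █ · · · · ·
    █ █ █ · · · · · ·
    █ █ █ · · · · · ·
    █ █ · · · · · · ·
    █ █ · · · · · · ·
    █ · · · · · · · ·
    · · · · · · · · ·
    · · · · · · · · ·
    · · · · · · · · ·
T1:
  2·area = 16  (B↔C swapped to make it positive)
  edge (8, 12)→(2, 4): d=(-6,-8) top-left  bias=+0
  edge (2, 4)→(4, 4): d=(2,0) top-left  bias=+0
  edge (4, 4)→(8, 12): d=(4,8) right/bottom  bias=-1
    (1,2)@(3, 5): e=[2,2,12] → █
    (2,2)@(5, 5): e=[18,2,-4] → ·
    (1,3)@(3, 7): e=[-10,6,20] → ·
    (2,3)@(5, 7): e=[6,6,4] → █
    (3,3)@(7, 7): e=[22,6,-12] → ·
    (2,4)@(5, 9): e=[-6,10,12] → ·
  covered (2 px):
    · · · · · · · · ·
    · · · · · · · · ·
    · █ · · · · · · ·
    · · █ · · · · · ·
    · · · · · · · · ·
    · · · · · · · · ·
    · · · · · · · · ·
    · · · · · · · · ·
    · · · · · · · · ·
    · · · · · · · · ·
    · · · · · · · · ·
    · · · · · · · · ·
T2:
  2·area = 144
  edge (9, 19)→(3, 23): d=(-6,4) right/bottom  bias=-1
  edge (3, 23)→(0, 1): d=(-3,-22) top-left  bias=+0
  edge (0, 1)→(9, 19): d=(9,18) right/bottom  bias=-1
    (0,1)@(1, 3): e=[128,16,0] → ·  [on edge]
    (0,2)@(1, 5): e=[116,10,18] → █
    (1,2)@(3, 5): e=[108,54,-18] → ·
    (0,3)@(1, 7): e=[104,4,36] → █
    (1,3)@(3, 7): e=[96,48,0] → ·  [on edge]
    (0,4)@(1, 9): e=[92,-2,54] → ·
    (1,4)@(3, 9): e=[84,42,18] → █
    (2,4)@(5, 9): e=[76,86,-18] → ·
    (1,5)@(3, 11): e=[72,36,36] → █
    (2,5)@(5, 11): e=[64,80,0] → ·  [on edge]
    (1,6)@(3, 13): e=[60,30,54] → █
    (2,6)@(5, 13): e=[52,74,18] → █
    (3,7)@(7, 15): e=[32,112,0] → ·  [on edge]
    (7,7)@(15, 15): e=[0,288,-144] → ·  [on edge]
    (4,9)@(9, 19): e=[0,144,0] → ·  [on edge]
    (1,11)@(3, 23): e=[0,0,144] → ·  [on edge]
    (5,11)@(11, 23): e=[-32,176,0] → ·  [on edge]
  covered (16 px):
    · · · · · · · · ·
    · · · · · · · · ·
    █ · · · · · · · ·
    █ · · · · · · · ·
    · █ · · · · · · ·
    · █ · · · · · · ·
    · █ █ · · · · · ·
    · █ █ · · · · · ·
    · █ █ █ · · · · ·
    · █ █ █ · · · · ·
    · █ █ · · · · · ·
    · · · · · · · · ·

Z-buffer (winner per pixel, '.' = empty):
  . . . . . . . . .
  . . . . . . . . .
  2 1 . . . . . . .
  2 0 1 0 . . . . .
  0 2 0 . . . . . .
  0 2 0 . . . . . .
  0 2 2 . . . . . .
  0 2 2 . . . . . .
  0 2 2 2 . . . . .
  . 2 2 2 . . . . .
  . 2 2 . . . . . .
  . . . . . . . . .

Final: 0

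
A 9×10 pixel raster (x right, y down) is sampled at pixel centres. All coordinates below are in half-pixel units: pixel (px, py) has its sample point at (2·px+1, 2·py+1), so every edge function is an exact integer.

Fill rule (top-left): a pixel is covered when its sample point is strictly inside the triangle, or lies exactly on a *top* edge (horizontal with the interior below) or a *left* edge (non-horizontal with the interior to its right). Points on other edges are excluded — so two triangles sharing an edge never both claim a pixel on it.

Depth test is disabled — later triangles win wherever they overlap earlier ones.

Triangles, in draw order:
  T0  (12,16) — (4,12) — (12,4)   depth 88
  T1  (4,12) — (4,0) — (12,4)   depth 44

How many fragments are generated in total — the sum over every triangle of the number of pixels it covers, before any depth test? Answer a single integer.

T0:
  2·area = 96
  edge (12, 16)→(4, 12): d=(-8,-4) top-left  bias=+0
  edge (4, 12)→(12, 4): d=(8,-8) top-left  bias=+0
  edge (12, 4)→(12, 16): d=(0,12) right/bottom  bias=-1
    (7,0)@(15, 1): e=[132,0,-36] → .  [on edge]
    (6,1)@(13, 3): e=[108,0,-12] → .  [on edge]
    (5,2)@(11, 5): e=[84,0,12] → X  [on edge]
    (6,2)@(13, 5): e=[92,16,-12] → .
    (4,3)@(9, 7): e=[60,0,36] → X  [on edge]
    (6,3)@(13, 7): e=[76,32,-12] → .
    (3,4)@(7, 9): e=[36,0,60] → X  [on edge]
    (6,4)@(13, 9): e=[60,48,-12] → .
    (2,5)@(5, 11): e=[12,0,84] → X  [on edge]
    (6,5)@(13, 11): e=[44,64,-12] → .
    (1,6)@(3, 13): e=[-12,0,108] → .  [on edge]
    (2,6)@(5, 13): e=[-4,16,84] → .
    (0,7)@(1, 15): e=[-36,0,132] → .  [on edge]
  covered (14 px):
    . . . . . . . . .
    . . . . . . . . .
    . . . . . X . . .
    . . . . X X . . .
    . . . X X X . . .
    . . X X X X . . .
    . . . X X X . . .
    . . . . . X . . .
    . . . . . . . . .
    . . . . . . . . .
T1:
  2·area = 96
  edge (4, 12)→(4, 0): d=(0,-12) top-left  bias=+0
  edge (4, 0)→(12, 4): d=(8,4) right/bottom  bias=-1
  edge (12, 4)→(4, 12): d=(-8,8) right/bottom  bias=-1
    (2,0)@(5, 1): e=[12,4,80] → X
    (3,0)@(7, 1): e=[36,-4,64] → .
    (7,0)@(15, 1): e=[132,-36,0] → .  [on edge]
    (2,1)@(5, 3): e=[12,20,64] → X
    (3,1)@(7, 3): e=[36,12,48] → X
    (4,1)@(9, 3): e=[60,4,32] → X
    (5,1)@(11, 3): e=[84,-4,16] → .
    (6,1)@(13, 3): e=[108,-12,0] → .  [on edge]
    (2,2)@(5, 5): e=[12,36,48] → X
    (5,2)@(11, 5): e=[84,12,0] → .  [on edge]
    (2,3)@(5, 7): e=[12,52,32] → X
    (4,3)@(9, 7): e=[60,36,0] → .  [on edge]
    (3,4)@(7, 9): e=[36,60,0] → .  [on edge]
    (2,5)@(5, 11): e=[12,84,0] → .  [on edge]
    (1,6)@(3, 13): e=[-12,108,0] → .  [on edge]
    (0,7)@(1, 15): e=[-36,132,0] → .  [on edge]
  covered (10 px):
    . . X . . . . . .
    . . X X X . . . .
    . . X X X . . . .
    . . X X . . . . .
    . . X . . . . . .
    . . . . . . . . .
    . . . . . . . . .
    . . . . . . . . .
    . . . . . . . . .
    . . . . . . . . .

Answer: 24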